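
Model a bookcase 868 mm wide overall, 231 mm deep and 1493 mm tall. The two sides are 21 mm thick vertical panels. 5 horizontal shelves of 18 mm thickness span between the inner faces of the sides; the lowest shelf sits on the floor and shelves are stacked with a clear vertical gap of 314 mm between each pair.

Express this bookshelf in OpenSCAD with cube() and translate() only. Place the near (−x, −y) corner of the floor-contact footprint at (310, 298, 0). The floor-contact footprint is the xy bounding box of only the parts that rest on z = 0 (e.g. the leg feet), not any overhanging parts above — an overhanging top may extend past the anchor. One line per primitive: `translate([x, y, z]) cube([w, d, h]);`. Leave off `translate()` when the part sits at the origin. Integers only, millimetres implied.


translate([310, 298, 0]) cube([21, 231, 1493]);
translate([1157, 298, 0]) cube([21, 231, 1493]);
translate([331, 298, 0]) cube([826, 231, 18]);
translate([331, 298, 332]) cube([826, 231, 18]);
translate([331, 298, 664]) cube([826, 231, 18]);
translate([331, 298, 996]) cube([826, 231, 18]);
translate([331, 298, 1328]) cube([826, 231, 18]);


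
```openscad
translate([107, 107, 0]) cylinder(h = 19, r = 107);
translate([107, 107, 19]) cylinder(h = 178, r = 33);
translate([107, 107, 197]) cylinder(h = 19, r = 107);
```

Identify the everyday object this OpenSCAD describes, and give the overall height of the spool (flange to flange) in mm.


A spool. The overall height is 216 mm.

Three coaxial cylinders, large–small–large — a spool. Two 19 mm flanges and a 178 mm core give 19 + 178 + 19 = 216 mm.


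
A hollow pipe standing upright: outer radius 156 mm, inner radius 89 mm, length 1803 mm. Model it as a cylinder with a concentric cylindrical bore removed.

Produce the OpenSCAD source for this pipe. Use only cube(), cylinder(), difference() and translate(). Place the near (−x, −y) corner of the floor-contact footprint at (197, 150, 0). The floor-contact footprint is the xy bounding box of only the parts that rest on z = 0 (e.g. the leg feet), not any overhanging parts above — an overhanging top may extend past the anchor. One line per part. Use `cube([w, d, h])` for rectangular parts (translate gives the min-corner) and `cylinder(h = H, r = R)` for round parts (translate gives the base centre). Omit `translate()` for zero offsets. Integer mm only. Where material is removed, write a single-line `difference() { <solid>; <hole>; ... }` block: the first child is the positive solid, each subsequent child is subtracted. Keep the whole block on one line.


difference() { translate([353, 306, 0]) cylinder(h = 1803, r = 156); translate([353, 306, 0]) cylinder(h = 1803, r = 89); }


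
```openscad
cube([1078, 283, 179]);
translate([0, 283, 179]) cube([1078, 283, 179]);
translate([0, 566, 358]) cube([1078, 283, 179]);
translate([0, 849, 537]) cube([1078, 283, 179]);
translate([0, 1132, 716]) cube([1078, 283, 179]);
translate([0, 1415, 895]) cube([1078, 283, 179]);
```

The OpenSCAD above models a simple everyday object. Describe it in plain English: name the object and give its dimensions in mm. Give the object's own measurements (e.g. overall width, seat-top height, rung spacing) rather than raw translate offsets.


A straight staircase of 6 solid steps. Each step is 1078 mm wide (x), 283 mm deep (y, the going) and 179 mm tall (the rise). The first step rests on the floor; each subsequent step sits one going further in +y and one rise higher in +z, directly behind and above the previous step with no overlap.


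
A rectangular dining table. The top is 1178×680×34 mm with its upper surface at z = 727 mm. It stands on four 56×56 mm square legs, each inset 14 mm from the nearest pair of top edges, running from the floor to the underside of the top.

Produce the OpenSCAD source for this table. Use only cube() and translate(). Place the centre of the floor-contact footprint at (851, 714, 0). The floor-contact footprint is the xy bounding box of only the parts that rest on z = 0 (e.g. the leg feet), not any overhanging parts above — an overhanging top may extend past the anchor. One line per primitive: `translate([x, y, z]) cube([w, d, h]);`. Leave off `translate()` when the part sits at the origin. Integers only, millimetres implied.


translate([262, 374, 693]) cube([1178, 680, 34]);
translate([276, 388, 0]) cube([56, 56, 693]);
translate([1370, 388, 0]) cube([56, 56, 693]);
translate([276, 984, 0]) cube([56, 56, 693]);
translate([1370, 984, 0]) cube([56, 56, 693]);


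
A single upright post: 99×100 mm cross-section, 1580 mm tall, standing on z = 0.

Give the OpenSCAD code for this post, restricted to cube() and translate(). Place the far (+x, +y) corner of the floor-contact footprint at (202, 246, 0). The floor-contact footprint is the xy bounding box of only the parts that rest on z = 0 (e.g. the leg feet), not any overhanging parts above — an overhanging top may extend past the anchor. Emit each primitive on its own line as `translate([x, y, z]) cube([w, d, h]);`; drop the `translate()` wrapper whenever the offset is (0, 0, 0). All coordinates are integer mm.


translate([103, 146, 0]) cube([99, 100, 1580]);


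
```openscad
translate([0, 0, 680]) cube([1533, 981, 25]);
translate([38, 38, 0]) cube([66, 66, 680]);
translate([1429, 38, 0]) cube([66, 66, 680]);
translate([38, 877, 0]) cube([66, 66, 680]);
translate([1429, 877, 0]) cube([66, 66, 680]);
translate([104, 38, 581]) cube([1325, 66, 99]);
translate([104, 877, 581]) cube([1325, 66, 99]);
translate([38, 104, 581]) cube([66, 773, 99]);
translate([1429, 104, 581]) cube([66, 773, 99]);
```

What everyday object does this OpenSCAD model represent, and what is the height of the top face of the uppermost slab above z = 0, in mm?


A table. The table height is 705 mm.

A 1533×981×25 slab sits at z = 680 on four 66 mm square posts — a table. The top surface is at 680 + 25 = 705 mm.


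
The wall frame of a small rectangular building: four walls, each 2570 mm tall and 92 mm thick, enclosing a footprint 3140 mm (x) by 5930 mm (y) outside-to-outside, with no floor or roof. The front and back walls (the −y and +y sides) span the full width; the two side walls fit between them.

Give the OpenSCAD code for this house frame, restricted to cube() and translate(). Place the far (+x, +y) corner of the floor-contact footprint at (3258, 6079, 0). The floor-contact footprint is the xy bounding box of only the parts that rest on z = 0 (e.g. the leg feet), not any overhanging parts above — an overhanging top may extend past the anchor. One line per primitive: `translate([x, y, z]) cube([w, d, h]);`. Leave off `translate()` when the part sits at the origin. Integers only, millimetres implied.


translate([118, 149, 0]) cube([3140, 92, 2570]);
translate([118, 5987, 0]) cube([3140, 92, 2570]);
translate([118, 241, 0]) cube([92, 5746, 2570]);
translate([3166, 241, 0]) cube([92, 5746, 2570]);


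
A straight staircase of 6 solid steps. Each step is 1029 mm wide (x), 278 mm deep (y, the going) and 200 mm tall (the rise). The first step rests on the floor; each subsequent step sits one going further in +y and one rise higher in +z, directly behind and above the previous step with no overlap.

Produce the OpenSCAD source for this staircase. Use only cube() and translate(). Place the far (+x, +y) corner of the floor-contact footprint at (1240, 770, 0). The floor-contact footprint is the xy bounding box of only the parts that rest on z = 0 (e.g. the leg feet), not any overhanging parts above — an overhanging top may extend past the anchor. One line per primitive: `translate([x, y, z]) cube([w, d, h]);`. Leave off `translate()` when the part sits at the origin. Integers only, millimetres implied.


translate([211, 492, 0]) cube([1029, 278, 200]);
translate([211, 770, 200]) cube([1029, 278, 200]);
translate([211, 1048, 400]) cube([1029, 278, 200]);
translate([211, 1326, 600]) cube([1029, 278, 200]);
translate([211, 1604, 800]) cube([1029, 278, 200]);
translate([211, 1882, 1000]) cube([1029, 278, 200]);


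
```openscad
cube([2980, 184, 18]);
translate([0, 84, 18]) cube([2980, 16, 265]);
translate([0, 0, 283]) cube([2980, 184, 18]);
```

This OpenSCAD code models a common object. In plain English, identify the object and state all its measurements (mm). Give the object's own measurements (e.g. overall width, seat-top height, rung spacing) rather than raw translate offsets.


An I-beam lying along x, 2980 mm long. Overall section height 301 mm. Two flanges 184 mm wide (y) and 18 mm thick, one on the floor and one at the top; a web 16 mm thick runs between them, centred on the flange width.


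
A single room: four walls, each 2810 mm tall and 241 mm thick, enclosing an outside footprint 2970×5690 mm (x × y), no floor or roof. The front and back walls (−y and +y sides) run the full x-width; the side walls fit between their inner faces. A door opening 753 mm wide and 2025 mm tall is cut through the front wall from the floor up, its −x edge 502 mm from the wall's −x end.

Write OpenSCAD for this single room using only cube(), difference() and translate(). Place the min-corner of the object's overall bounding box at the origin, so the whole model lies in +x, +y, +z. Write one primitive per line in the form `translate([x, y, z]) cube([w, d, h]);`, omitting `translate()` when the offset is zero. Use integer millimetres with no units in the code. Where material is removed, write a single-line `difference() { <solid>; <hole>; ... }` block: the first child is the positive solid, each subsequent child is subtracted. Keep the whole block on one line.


difference() { cube([2970, 241, 2810]); translate([502, 0, 0]) cube([753, 241, 2025]); }
translate([0, 5449, 0]) cube([2970, 241, 2810]);
translate([0, 241, 0]) cube([241, 5208, 2810]);
translate([2729, 241, 0]) cube([241, 5208, 2810]);


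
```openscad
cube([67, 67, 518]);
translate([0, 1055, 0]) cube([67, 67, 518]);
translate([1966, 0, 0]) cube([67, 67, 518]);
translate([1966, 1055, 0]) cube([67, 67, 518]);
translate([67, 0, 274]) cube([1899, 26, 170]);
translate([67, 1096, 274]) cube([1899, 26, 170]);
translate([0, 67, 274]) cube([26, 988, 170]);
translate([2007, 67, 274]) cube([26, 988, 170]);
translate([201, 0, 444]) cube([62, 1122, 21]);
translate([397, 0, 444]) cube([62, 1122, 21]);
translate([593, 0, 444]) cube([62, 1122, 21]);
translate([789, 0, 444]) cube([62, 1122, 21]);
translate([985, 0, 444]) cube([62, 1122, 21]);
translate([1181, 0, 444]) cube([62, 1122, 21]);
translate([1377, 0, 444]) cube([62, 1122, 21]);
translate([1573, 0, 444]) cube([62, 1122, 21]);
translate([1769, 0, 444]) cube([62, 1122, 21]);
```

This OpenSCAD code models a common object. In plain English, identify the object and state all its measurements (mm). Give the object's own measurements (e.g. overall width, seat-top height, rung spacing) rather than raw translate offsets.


A bed frame 2033 mm long (x) by 1122 mm wide (y). Four 67×67 mm corner posts, 518 mm tall, at the corners of the footprint. Four rails of 26 mm thickness and 170 mm height run between adjacent posts with their undersides at z = 274 mm, their outer faces flush with the outside of the frame (the two x-running rails run between the posts' inner faces; the two y-running rails run between the posts' inner faces). 9 slats, each 62 mm wide (x) and 21 mm thick, lie across the top of the two x-running rails, running the full 1122 mm width of the frame in y; along x they sit between the end posts with a 134 mm gap after the −x posts and between neighbouring slats, leaving 135 mm before the +x posts.


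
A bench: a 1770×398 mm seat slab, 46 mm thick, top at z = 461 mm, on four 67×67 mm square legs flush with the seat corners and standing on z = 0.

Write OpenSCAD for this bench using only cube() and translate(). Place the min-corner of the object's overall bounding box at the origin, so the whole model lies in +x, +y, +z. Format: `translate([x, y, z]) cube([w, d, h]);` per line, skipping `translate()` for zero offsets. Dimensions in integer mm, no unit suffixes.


translate([0, 0, 415]) cube([1770, 398, 46]);
cube([67, 67, 415]);
translate([0, 331, 0]) cube([67, 67, 415]);
translate([1703, 0, 0]) cube([67, 67, 415]);
translate([1703, 331, 0]) cube([67, 67, 415]);


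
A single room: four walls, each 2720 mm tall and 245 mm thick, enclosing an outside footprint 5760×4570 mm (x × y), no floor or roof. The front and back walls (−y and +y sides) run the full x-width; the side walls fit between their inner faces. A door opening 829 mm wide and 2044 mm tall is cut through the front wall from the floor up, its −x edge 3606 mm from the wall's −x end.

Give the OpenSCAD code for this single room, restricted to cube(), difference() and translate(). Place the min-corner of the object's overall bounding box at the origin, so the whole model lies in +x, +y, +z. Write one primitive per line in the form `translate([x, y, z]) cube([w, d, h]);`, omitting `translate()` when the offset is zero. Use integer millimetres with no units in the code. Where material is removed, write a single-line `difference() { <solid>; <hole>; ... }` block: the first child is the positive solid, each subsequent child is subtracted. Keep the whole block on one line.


difference() { cube([5760, 245, 2720]); translate([3606, 0, 0]) cube([829, 245, 2044]); }
translate([0, 4325, 0]) cube([5760, 245, 2720]);
translate([0, 245, 0]) cube([245, 4080, 2720]);
translate([5515, 245, 0]) cube([245, 4080, 2720]);


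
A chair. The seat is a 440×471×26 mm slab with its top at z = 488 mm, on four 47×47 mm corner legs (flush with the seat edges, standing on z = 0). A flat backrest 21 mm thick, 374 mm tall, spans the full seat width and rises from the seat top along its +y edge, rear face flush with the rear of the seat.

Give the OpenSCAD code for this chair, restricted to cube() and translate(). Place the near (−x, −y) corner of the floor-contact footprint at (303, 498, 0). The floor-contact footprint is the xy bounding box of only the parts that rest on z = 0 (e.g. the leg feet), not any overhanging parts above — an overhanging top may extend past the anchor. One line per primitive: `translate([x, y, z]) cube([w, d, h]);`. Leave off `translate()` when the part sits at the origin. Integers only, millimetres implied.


translate([303, 498, 462]) cube([440, 471, 26]);
translate([303, 498, 0]) cube([47, 47, 462]);
translate([696, 498, 0]) cube([47, 47, 462]);
translate([303, 922, 0]) cube([47, 47, 462]);
translate([696, 922, 0]) cube([47, 47, 462]);
translate([303, 948, 488]) cube([440, 21, 374]);


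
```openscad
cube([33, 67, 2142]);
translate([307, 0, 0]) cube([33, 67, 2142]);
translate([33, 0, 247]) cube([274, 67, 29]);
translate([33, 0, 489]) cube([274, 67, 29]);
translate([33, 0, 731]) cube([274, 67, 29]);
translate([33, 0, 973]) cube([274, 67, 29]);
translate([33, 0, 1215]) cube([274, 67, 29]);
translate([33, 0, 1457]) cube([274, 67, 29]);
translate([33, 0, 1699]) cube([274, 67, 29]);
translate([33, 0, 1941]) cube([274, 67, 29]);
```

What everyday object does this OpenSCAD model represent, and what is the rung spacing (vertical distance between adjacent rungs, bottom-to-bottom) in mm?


A ladder. The rung spacing is 242 mm.

Two tall 33×67 posts with 8 short bars between them — a ladder. Adjacent rungs sit at z = 247 and z = 489, so the spacing is 489 − 247 = 242 mm.


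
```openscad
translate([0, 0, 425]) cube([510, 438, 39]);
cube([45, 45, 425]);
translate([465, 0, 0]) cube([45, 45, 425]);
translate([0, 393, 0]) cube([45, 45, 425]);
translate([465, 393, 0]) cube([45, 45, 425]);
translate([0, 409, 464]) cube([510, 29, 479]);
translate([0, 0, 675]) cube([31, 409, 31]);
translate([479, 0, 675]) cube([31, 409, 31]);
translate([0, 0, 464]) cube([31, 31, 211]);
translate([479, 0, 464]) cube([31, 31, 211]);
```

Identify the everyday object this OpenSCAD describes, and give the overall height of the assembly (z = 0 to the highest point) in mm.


A chair. The overall height is 943 mm.

A slab on four corner posts with a tall panel at the back — a chair. The seat slab sits at z = 425 with thickness 39, and the 479 mm backrest starts at the seat top, so the overall height is 425 + 39 + 479 = 943 mm.


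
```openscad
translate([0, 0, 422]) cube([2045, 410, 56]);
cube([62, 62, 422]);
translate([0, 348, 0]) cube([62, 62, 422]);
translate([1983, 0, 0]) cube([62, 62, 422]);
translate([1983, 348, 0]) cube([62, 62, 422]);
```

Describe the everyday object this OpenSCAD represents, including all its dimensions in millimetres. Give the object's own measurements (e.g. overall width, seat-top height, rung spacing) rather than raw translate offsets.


A long wooden bench with a 2045 mm (x) × 410 mm (y) seat, 56 mm thick, its top surface 478 mm above the floor. Four 62 mm square legs at the seat corners, flush with the edges, run from z = 0 to the seat underside.


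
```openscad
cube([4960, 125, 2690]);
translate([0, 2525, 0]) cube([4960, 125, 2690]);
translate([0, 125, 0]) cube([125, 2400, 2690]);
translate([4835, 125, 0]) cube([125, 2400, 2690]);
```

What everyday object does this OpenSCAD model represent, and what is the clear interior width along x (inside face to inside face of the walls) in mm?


A house (or room) frame. The interior width is 4710 mm.

Four 2690 mm walls enclosing a rectangle with no floor or roof — a room or house frame. Outside width is 4960 mm and wall thickness is 125 mm, so the interior width is 4960 − 2 × 125 = 4710 mm.


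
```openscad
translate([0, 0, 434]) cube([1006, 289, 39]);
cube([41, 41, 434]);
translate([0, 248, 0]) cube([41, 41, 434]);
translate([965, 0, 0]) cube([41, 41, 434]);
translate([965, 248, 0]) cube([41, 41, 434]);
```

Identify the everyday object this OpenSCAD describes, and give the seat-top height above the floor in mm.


A bench. The seat-top height is 473 mm.

A long slab on four corner posts — a bench. The slab sits at z = 434 with thickness 39, so the top is 434 + 39 = 473 mm.


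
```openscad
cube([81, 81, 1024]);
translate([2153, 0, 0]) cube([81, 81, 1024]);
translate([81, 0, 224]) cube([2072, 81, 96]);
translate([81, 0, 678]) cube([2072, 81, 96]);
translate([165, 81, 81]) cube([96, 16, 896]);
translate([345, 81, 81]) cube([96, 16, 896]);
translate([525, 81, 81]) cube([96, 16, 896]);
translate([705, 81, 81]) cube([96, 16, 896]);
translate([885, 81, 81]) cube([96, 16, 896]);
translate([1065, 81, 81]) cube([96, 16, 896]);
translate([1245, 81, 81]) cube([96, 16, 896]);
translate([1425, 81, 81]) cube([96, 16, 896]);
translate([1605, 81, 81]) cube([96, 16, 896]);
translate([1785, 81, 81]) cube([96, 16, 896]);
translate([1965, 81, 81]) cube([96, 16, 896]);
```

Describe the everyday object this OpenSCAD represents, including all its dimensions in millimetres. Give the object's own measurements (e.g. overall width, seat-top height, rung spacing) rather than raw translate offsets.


A fence section. Two 81×81 mm posts, 1024 mm tall, stand on the floor with a clear span of 2072 mm between their inner faces. Two horizontal rails of 81×96 mm section span the gap between the posts with their undersides at z = 224 mm and z = 678 mm, flush with the posts' −y face. 11 pickets, each 96 mm wide, 16 mm thick and 896 mm tall, are fixed to the +y face of the rails with their bottoms at z = 81 mm, spaced across the span with a 84 mm gap after the −x post and between neighbouring pickets, with 92 mm left before the +x post.


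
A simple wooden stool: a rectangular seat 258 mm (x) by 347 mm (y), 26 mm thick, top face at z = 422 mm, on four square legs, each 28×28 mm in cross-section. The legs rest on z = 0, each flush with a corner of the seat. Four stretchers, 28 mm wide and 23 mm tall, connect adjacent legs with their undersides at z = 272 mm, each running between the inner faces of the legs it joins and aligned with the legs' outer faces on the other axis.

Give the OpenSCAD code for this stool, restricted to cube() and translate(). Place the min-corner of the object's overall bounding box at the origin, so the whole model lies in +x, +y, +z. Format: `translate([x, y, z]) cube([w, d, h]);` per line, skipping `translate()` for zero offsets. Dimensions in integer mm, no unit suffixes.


translate([0, 0, 396]) cube([258, 347, 26]);
cube([28, 28, 396]);
translate([230, 0, 0]) cube([28, 28, 396]);
translate([0, 319, 0]) cube([28, 28, 396]);
translate([230, 319, 0]) cube([28, 28, 396]);
translate([28, 0, 272]) cube([202, 28, 23]);
translate([28, 319, 272]) cube([202, 28, 23]);
translate([0, 28, 272]) cube([28, 291, 23]);
translate([230, 28, 272]) cube([28, 291, 23]);


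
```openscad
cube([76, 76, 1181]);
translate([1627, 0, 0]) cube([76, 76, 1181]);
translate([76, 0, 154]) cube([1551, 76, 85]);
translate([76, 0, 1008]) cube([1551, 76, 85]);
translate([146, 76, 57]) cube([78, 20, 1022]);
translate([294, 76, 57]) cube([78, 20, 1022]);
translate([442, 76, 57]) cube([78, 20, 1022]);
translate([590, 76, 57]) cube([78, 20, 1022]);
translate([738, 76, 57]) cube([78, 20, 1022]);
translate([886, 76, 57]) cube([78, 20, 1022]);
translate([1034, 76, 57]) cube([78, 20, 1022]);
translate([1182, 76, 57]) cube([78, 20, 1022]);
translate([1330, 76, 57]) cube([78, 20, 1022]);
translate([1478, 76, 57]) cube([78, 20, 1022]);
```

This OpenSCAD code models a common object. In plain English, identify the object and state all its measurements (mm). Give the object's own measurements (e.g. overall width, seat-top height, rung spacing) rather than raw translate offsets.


A fence section. Two 76×76 mm posts, 1181 mm tall, stand on the floor with a clear span of 1551 mm between their inner faces. Two horizontal rails of 76×85 mm section span the gap between the posts with their undersides at z = 154 mm and z = 1008 mm, flush with the posts' −y face. 10 pickets, each 78 mm wide, 20 mm thick and 1022 mm tall, are fixed to the +y face of the rails with their bottoms at z = 57 mm, spaced across the span with a 70 mm gap after the −x post and between neighbouring pickets, with 71 mm left before the +x post.


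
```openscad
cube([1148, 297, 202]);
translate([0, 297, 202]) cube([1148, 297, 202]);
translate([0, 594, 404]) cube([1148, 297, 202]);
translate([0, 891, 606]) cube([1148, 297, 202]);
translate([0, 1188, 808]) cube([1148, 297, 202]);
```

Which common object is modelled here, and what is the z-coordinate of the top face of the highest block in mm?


A staircase. The total rise is 1010 mm.

5 identical blocks, each offset up and back from the previous — a staircase. Each step is 202 mm tall and there are 5 of them, so the total rise is 5 × 202 = 1010 mm.


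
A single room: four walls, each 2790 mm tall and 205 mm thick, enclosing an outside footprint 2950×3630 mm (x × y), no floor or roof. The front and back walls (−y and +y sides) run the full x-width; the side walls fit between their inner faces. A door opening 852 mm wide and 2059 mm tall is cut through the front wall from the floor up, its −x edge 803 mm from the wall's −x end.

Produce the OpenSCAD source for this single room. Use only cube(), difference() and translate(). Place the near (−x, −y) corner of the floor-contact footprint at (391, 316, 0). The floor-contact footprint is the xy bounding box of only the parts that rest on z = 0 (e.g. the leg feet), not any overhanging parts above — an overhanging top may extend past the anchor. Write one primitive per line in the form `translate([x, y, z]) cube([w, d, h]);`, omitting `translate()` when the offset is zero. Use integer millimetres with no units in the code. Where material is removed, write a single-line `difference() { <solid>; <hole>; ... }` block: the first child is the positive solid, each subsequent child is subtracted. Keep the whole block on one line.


difference() { translate([391, 316, 0]) cube([2950, 205, 2790]); translate([1194, 316, 0]) cube([852, 205, 2059]); }
translate([391, 3741, 0]) cube([2950, 205, 2790]);
translate([391, 521, 0]) cube([205, 3220, 2790]);
translate([3136, 521, 0]) cube([205, 3220, 2790]);


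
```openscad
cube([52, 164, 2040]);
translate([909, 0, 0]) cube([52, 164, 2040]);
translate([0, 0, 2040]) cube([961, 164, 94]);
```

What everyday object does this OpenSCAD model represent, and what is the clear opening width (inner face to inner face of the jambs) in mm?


A door frame. The clear opening width is 857 mm.

Two 2040 mm tall posts with a header on top — a door frame. The left jamb is 52 mm wide at x = 0; the right jamb starts at x = 909. The clear opening is 909 − 52 = 857 mm.


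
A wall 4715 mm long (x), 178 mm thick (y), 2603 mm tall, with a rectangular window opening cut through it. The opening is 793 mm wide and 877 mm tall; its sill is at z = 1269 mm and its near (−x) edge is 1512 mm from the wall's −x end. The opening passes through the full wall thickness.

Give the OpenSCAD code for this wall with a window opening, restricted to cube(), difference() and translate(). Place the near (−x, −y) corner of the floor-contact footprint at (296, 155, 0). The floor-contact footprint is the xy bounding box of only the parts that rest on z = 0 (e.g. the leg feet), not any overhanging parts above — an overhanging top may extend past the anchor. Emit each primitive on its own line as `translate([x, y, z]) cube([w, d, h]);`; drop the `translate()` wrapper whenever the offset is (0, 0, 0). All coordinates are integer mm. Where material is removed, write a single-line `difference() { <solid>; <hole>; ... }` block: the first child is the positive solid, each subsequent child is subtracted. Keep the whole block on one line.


difference() { translate([296, 155, 0]) cube([4715, 178, 2603]); translate([1808, 155, 1269]) cube([793, 178, 877]); }


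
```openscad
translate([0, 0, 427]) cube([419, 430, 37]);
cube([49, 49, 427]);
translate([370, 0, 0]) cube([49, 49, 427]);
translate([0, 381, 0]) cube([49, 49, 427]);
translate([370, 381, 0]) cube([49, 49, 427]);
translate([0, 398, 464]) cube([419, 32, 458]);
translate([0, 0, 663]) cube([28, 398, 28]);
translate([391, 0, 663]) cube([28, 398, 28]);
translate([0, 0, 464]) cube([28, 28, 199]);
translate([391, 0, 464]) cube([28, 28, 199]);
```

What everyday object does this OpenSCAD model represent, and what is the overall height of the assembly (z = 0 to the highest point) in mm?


A chair. The overall height is 922 mm.

A slab on four corner posts with a tall panel at the back — a chair. The seat slab sits at z = 427 with thickness 37, and the 458 mm backrest starts at the seat top, so the overall height is 427 + 37 + 458 = 922 mm.


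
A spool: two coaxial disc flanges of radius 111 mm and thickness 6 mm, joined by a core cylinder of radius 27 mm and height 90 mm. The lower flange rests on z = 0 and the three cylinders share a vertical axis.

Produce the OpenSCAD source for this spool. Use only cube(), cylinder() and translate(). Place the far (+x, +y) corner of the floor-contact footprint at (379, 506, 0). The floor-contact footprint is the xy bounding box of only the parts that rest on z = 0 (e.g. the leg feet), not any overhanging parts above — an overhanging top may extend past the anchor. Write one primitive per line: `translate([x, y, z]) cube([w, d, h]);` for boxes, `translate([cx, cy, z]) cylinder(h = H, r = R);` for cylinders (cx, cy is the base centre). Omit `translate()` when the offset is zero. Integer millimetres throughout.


translate([268, 395, 0]) cylinder(h = 6, r = 111);
translate([268, 395, 6]) cylinder(h = 90, r = 27);
translate([268, 395, 96]) cylinder(h = 6, r = 111);


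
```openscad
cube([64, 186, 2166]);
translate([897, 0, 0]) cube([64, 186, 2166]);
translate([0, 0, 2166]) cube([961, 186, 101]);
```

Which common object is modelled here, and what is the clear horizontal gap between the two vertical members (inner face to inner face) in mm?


A door frame. The clear opening width is 833 mm.

Two 2166 mm tall posts with a header on top — a door frame. The left jamb is 64 mm wide at x = 0; the right jamb starts at x = 897. The clear opening is 897 − 64 = 833 mm.


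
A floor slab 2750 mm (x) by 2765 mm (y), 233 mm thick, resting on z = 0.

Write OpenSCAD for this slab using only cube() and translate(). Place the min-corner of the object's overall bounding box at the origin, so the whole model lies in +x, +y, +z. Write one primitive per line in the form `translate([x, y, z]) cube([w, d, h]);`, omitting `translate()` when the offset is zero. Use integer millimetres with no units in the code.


cube([2750, 2765, 233]);


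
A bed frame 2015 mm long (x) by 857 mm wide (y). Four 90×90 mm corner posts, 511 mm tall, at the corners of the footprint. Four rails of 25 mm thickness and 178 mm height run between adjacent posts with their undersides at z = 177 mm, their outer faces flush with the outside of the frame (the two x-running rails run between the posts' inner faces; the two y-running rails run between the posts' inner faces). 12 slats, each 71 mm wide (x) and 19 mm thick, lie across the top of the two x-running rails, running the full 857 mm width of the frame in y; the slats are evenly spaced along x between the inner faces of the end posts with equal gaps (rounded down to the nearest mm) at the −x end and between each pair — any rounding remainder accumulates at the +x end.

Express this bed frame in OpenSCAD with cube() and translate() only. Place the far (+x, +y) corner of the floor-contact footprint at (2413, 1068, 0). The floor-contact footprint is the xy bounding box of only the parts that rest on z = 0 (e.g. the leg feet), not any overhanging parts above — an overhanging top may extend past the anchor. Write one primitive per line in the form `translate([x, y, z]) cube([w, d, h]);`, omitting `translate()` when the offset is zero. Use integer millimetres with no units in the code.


translate([398, 211, 0]) cube([90, 90, 511]);
translate([398, 978, 0]) cube([90, 90, 511]);
translate([2323, 211, 0]) cube([90, 90, 511]);
translate([2323, 978, 0]) cube([90, 90, 511]);
translate([488, 211, 177]) cube([1835, 25, 178]);
translate([488, 1043, 177]) cube([1835, 25, 178]);
translate([398, 301, 177]) cube([25, 677, 178]);
translate([2388, 301, 177]) cube([25, 677, 178]);
translate([563, 211, 355]) cube([71, 857, 19]);
translate([709, 211, 355]) cube([71, 857, 19]);
translate([855, 211, 355]) cube([71, 857, 19]);
translate([1001, 211, 355]) cube([71, 857, 19]);
translate([1147, 211, 355]) cube([71, 857, 19]);
translate([1293, 211, 355]) cube([71, 857, 19]);
translate([1439, 211, 355]) cube([71, 857, 19]);
translate([1585, 211, 355]) cube([71, 857, 19]);
translate([1731, 211, 355]) cube([71, 857, 19]);
translate([1877, 211, 355]) cube([71, 857, 19]);
translate([2023, 211, 355]) cube([71, 857, 19]);
translate([2169, 211, 355]) cube([71, 857, 19]);


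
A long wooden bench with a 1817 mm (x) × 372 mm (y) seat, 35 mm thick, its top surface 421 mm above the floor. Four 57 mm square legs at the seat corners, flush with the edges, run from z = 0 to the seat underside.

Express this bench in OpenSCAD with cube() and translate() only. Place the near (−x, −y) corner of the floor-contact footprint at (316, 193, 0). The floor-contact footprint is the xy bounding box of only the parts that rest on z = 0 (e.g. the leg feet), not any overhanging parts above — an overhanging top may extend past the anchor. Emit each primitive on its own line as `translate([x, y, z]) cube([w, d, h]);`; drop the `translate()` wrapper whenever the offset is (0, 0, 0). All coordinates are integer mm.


translate([316, 193, 386]) cube([1817, 372, 35]);
translate([316, 193, 0]) cube([57, 57, 386]);
translate([316, 508, 0]) cube([57, 57, 386]);
translate([2076, 193, 0]) cube([57, 57, 386]);
translate([2076, 508, 0]) cube([57, 57, 386]);


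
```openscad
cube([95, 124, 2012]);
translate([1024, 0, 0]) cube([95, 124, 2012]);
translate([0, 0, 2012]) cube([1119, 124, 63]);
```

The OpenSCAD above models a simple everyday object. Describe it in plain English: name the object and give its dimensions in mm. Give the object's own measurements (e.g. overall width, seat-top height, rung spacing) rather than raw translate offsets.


A door frame. The clear opening is 929 mm wide and 2012 mm high. Two 95 mm wide jambs, 124 mm deep, stand either side of the opening from the floor to the top of the opening. A 63 mm thick head sits across the top of both jambs, spanning the full outside width of the frame.


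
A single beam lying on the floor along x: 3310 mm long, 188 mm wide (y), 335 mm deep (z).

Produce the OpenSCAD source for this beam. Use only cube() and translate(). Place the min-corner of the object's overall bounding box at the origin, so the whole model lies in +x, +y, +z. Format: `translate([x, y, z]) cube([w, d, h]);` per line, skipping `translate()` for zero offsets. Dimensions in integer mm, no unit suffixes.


cube([3310, 188, 335]);


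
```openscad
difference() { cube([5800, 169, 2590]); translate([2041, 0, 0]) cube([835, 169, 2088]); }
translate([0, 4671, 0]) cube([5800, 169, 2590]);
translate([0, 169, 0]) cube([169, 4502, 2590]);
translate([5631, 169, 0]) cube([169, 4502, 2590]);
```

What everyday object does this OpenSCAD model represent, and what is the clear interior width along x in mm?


A single room. The interior width is 5462 mm.

Four walls enclosing a rectangle with a door in the front wall — a room. Outside width 5800 minus two 169 mm walls gives 5462 mm.


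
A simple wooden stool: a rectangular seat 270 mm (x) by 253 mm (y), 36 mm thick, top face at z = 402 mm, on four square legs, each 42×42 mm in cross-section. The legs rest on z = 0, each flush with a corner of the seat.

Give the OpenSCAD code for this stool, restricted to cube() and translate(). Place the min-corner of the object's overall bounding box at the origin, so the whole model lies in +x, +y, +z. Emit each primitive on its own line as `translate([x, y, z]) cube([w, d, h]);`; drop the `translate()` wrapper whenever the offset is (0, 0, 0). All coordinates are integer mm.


translate([0, 0, 366]) cube([270, 253, 36]);
cube([42, 42, 366]);
translate([228, 0, 0]) cube([42, 42, 366]);
translate([0, 211, 0]) cube([42, 42, 366]);
translate([228, 211, 0]) cube([42, 42, 366]);


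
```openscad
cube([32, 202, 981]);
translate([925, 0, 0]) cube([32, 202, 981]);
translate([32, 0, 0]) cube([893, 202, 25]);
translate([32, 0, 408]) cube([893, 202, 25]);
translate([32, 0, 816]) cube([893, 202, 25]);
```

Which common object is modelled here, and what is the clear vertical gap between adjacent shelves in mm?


A bookshelf. The clear shelf gap is 383 mm.

Two tall side panels with 3 horizontal boards between them — a bookshelf. The first two shelf undersides are at z = 0 and z = 408; with shelf thickness 25, the clear gap is 408 − 0 − 25 = 383 mm.


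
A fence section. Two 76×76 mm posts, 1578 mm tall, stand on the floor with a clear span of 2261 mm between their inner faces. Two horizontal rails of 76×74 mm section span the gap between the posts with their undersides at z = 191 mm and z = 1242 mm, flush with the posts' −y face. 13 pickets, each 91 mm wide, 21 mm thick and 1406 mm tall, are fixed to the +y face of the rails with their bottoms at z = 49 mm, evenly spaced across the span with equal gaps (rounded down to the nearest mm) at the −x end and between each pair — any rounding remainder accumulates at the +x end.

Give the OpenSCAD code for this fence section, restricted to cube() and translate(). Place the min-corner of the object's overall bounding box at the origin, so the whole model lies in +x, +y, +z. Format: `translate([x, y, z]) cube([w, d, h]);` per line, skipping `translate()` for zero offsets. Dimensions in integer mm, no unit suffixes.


cube([76, 76, 1578]);
translate([2337, 0, 0]) cube([76, 76, 1578]);
translate([76, 0, 191]) cube([2261, 76, 74]);
translate([76, 0, 1242]) cube([2261, 76, 74]);
translate([153, 76, 49]) cube([91, 21, 1406]);
translate([321, 76, 49]) cube([91, 21, 1406]);
translate([489, 76, 49]) cube([91, 21, 1406]);
translate([657, 76, 49]) cube([91, 21, 1406]);
translate([825, 76, 49]) cube([91, 21, 1406]);
translate([993, 76, 49]) cube([91, 21, 1406]);
translate([1161, 76, 49]) cube([91, 21, 1406]);
translate([1329, 76, 49]) cube([91, 21, 1406]);
translate([1497, 76, 49]) cube([91, 21, 1406]);
translate([1665, 76, 49]) cube([91, 21, 1406]);
translate([1833, 76, 49]) cube([91, 21, 1406]);
translate([2001, 76, 49]) cube([91, 21, 1406]);
translate([2169, 76, 49]) cube([91, 21, 1406]);


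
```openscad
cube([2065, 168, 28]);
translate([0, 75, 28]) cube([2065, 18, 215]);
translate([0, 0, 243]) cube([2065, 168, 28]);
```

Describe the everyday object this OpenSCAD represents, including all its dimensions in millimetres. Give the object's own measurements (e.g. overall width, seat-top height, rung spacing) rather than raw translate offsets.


An I-beam lying along x, 2065 mm long. Overall section height 271 mm. Two flanges 168 mm wide (y) and 28 mm thick, one on the floor and one at the top; a web 18 mm thick runs between them, centred on the flange width.


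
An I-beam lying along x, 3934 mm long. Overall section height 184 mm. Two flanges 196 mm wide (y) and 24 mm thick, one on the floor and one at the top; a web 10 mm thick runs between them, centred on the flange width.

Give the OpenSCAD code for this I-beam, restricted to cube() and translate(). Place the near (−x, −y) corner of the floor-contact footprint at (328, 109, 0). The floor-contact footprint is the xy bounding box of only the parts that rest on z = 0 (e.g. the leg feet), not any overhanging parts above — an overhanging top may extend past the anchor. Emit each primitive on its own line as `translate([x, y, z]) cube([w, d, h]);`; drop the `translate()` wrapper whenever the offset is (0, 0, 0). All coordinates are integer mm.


translate([328, 109, 0]) cube([3934, 196, 24]);
translate([328, 202, 24]) cube([3934, 10, 136]);
translate([328, 109, 160]) cube([3934, 196, 24]);


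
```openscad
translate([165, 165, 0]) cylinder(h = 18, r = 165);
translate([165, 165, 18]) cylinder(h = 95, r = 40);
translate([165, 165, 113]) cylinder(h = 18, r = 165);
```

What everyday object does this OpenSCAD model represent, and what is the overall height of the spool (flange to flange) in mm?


A spool. The overall height is 131 mm.

Three coaxial cylinders, large–small–large — a spool. Two 18 mm flanges and a 95 mm core give 18 + 95 + 18 = 131 mm.


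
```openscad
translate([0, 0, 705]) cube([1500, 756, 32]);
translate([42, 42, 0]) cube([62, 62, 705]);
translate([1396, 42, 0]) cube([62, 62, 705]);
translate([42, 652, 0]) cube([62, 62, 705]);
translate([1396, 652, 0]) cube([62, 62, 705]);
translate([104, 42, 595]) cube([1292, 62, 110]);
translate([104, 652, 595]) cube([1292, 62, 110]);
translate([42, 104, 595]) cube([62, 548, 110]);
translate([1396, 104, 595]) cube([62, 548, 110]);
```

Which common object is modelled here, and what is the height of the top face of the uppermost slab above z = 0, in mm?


A table. The table height is 737 mm.

A 1500×756×32 slab sits at z = 705 on four 62 mm square posts — a table. The top surface is at 705 + 32 = 737 mm.


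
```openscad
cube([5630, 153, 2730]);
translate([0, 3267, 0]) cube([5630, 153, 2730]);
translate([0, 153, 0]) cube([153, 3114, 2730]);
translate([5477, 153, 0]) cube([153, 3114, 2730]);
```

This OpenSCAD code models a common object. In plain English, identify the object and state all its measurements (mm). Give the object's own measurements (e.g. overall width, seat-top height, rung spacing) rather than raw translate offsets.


The wall frame of a small rectangular building: four walls, each 2730 mm tall and 153 mm thick, enclosing a footprint 5630 mm (x) by 3420 mm (y) outside-to-outside, with no floor or roof. The front and back walls (the −y and +y sides) span the full width; the two side walls fit between them.


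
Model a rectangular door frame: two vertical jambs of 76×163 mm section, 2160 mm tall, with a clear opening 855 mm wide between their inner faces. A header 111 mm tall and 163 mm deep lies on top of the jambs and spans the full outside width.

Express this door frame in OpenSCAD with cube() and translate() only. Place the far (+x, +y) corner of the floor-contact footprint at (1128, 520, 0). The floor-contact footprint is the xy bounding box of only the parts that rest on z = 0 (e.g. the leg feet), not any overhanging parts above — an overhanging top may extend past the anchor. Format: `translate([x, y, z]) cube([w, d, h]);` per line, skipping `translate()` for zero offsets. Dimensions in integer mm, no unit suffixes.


translate([121, 357, 0]) cube([76, 163, 2160]);
translate([1052, 357, 0]) cube([76, 163, 2160]);
translate([121, 357, 2160]) cube([1007, 163, 111]);
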